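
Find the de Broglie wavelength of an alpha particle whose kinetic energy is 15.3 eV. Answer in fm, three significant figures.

KE = 15.3 eV = 2.451 × 10⁻¹⁸ J.
p = √(2mKE) = √(2 × 6.645 × 10⁻²⁷ × 2.451 × 10⁻¹⁸) = 1.805 × 10⁻²² kg·m/s.
λ = h/p = 6.626 × 10⁻³⁴ / 1.805 × 10⁻²² = 3.67 × 10⁻¹² m = 3670 fm.

λ = 3670 fm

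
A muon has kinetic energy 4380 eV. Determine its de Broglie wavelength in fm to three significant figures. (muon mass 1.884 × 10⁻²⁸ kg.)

λ = 1290 fm

KE = 4380 eV = 7.017 × 10⁻¹⁶ J.
p = √(2mKE) = √(2 × 1.884 × 10⁻²⁸ × 7.017 × 10⁻¹⁶) = 5.142 × 10⁻²² kg·m/s.
λ = h/p = 6.626 × 10⁻³⁴ / 5.142 × 10⁻²² = 1.29 × 10⁻¹² m = 1290 fm.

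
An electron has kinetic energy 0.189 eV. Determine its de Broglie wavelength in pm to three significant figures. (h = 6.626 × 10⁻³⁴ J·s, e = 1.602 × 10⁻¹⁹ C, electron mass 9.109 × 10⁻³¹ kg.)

KE = 0.189 eV = 3.028 × 10⁻²⁰ J.
p = √(2mKE) = √(2 × 9.109 × 10⁻³¹ × 3.028 × 10⁻²⁰) = 2.349 × 10⁻²⁵ kg·m/s.
λ = h/p = 6.626 × 10⁻³⁴ / 2.349 × 10⁻²⁵ = 2.82 × 10⁻⁹ m = 2820 pm.

λ = 2820 pm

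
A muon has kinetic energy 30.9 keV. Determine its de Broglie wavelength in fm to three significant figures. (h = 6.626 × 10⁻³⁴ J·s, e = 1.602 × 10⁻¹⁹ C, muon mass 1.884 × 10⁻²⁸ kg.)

KE = 30.9 keV = 4.950 × 10⁻¹⁵ J.
p = √(2mKE) = √(2 × 1.884 × 10⁻²⁸ × 4.950 × 10⁻¹⁵) = 1.366 × 10⁻²¹ kg·m/s.
λ = h/p = 6.626 × 10⁻³⁴ / 1.366 × 10⁻²¹ = 4.85 × 10⁻¹³ m = 485 fm.

λ = 485 fm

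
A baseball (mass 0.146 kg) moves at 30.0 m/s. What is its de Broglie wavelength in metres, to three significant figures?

p = mv = 0.146 × 30.0 = 4.380 kg·m/s.
λ = h/p = 6.626 × 10⁻³⁴ / 4.380 = 1.51 × 10⁻³⁴ m.

λ = 1.51 × 10⁻³⁴ m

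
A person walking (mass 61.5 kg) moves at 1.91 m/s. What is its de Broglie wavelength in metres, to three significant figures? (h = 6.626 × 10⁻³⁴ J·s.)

λ = 5.64 × 10⁻³⁶ m

p = mv = 61.5 × 1.91 = 1.175 × 10² kg·m/s.
λ = h/p = 6.626 × 10⁻³⁴ / 1.175 × 10² = 5.64 × 10⁻³⁶ m.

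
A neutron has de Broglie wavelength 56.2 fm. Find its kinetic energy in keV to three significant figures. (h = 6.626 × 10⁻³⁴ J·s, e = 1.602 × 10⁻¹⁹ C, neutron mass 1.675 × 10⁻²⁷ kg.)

KE = 259 keV

p = h/λ = 6.626 × 10⁻³⁴ / 5.620 × 10⁻¹⁴ = 1.179 × 10⁻²⁰ kg·m/s.
KE = p²/(2m) = (1.179 × 10⁻²⁰)² / (2 × 1.675 × 10⁻²⁷) = 4.149 × 10⁻¹⁴ J = 259 keV.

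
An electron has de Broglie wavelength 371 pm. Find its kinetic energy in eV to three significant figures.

KE = 10.9 eV

p = h/λ = 6.626 × 10⁻³⁴ / 3.710 × 10⁻¹⁰ = 1.786 × 10⁻²⁴ kg·m/s.
KE = p²/(2m) = (1.786 × 10⁻²⁴)² / (2 × 9.109 × 10⁻³¹) = 1.751 × 10⁻¹⁸ J = 10.9 eV.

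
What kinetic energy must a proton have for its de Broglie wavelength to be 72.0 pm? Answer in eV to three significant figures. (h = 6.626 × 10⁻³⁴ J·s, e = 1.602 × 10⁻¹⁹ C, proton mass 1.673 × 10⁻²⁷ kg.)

KE = 0.158 eV

p = h/λ = 6.626 × 10⁻³⁴ / 7.200 × 10⁻¹¹ = 9.203 × 10⁻²⁴ kg·m/s.
KE = p²/(2m) = (9.203 × 10⁻²⁴)² / (2 × 1.673 × 10⁻²⁷) = 2.531 × 10⁻²⁰ J = 0.158 eV.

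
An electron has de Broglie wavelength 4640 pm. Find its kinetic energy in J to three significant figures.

p = h/λ = 6.626 × 10⁻³⁴ / 4.640 × 10⁻⁹ = 1.428 × 10⁻²⁵ kg·m/s.
KE = p²/(2m) = (1.428 × 10⁻²⁵)² / (2 × 9.109 × 10⁻³¹) = 1.119 × 10⁻²⁰ J = 1.12 × 10⁻²⁰ J.

KE = 1.12 × 10⁻²⁰ J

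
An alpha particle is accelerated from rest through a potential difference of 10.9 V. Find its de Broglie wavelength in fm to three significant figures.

λ = 3080 fm

KE = 2eV = 2 × 1.602 × 10⁻¹⁹ × 10.90 = 3.492 × 10⁻¹⁸ J.
p = √(2mKE) = √(2 × 6.645 × 10⁻²⁷ × 3.492 × 10⁻¹⁸) = 2.154 × 10⁻²² kg·m/s.
λ = h/p = 6.626 × 10⁻³⁴ / 2.154 × 10⁻²² = 3.08 × 10⁻¹² m = 3080 fm.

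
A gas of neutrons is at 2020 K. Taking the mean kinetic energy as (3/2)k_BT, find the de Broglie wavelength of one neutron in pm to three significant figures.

KE = (3/2)k_BT = 1.5 × 1.381 × 10⁻²³ × 2020 = 4.184 × 10⁻²⁰ J.
p = √(2mKE) = √(2 × 1.675 × 10⁻²⁷ × 4.184 × 10⁻²⁰) = 1.184 × 10⁻²³ kg·m/s.
λ = h/p = 5.60 × 10⁻¹¹ m = 56.0 pm.

λ = 56.0 pm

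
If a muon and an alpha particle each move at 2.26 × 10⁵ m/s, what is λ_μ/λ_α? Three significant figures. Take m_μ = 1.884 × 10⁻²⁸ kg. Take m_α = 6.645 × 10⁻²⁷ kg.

λ_μ/λ_α = 35.3

At fixed v, p = mv so λ = h/(mv) ∝ 1/m.
λ_μ/λ_α = m_α/m_μ = 6.645 × 10⁻²⁷/1.884 × 10⁻²⁸ = 35.3.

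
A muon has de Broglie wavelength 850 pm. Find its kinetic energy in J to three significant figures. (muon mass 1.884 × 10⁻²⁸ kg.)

KE = 1.61 × 10⁻²¹ J

p = h/λ = 6.626 × 10⁻³⁴ / 8.500 × 10⁻¹⁰ = 7.795 × 10⁻²⁵ kg·m/s.
KE = p²/(2m) = (7.795 × 10⁻²⁵)² / (2 × 1.884 × 10⁻²⁸) = 1.613 × 10⁻²¹ J = 1.61 × 10⁻²¹ J.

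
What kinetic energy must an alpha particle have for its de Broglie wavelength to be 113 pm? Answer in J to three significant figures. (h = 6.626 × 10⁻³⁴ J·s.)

p = h/λ = 6.626 × 10⁻³⁴ / 1.130 × 10⁻¹⁰ = 5.864 × 10⁻²⁴ kg·m/s.
KE = p²/(2m) = (5.864 × 10⁻²⁴)² / (2 × 6.645 × 10⁻²⁷) = 2.587 × 10⁻²¹ J = 2.59 × 10⁻²¹ J.

KE = 2.59 × 10⁻²¹ J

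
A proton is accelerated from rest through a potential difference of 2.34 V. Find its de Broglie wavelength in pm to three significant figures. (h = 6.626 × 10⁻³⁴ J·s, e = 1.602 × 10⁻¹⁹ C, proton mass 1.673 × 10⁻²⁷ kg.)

KE = eV = 1.602 × 10⁻¹⁹ × 2.340 = 3.749 × 10⁻¹⁹ J.
p = √(2mKE) = √(2 × 1.673 × 10⁻²⁷ × 3.749 × 10⁻¹⁹) = 3.542 × 10⁻²³ kg·m/s.
λ = h/p = 6.626 × 10⁻³⁴ / 3.542 × 10⁻²³ = 1.87 × 10⁻¹¹ m = 18.7 pm.

λ = 18.7 pm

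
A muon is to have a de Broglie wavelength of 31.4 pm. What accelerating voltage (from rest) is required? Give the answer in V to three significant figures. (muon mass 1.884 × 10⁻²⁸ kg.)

p = h/λ = 6.626 × 10⁻³⁴ / 3.140 × 10⁻¹¹ = 2.110 × 10⁻²³ kg·m/s.
KE = p²/(2m) = 1.182 × 10⁻¹⁸ J.
V = KE/e = 1.182 × 10⁻¹⁸ / (1.602 × 10⁻¹⁹) = 7.38 V.

V = 7.38 V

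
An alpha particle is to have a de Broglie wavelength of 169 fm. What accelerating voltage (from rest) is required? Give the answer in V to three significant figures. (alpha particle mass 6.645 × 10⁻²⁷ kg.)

V = 3610 V

p = h/λ = 6.626 × 10⁻³⁴ / 1.690 × 10⁻¹³ = 3.921 × 10⁻²¹ kg·m/s.
KE = p²/(2m) = 1.157 × 10⁻¹⁵ J.
V = KE/2e = 1.157 × 10⁻¹⁵ / (2 × 1.602 × 10⁻¹⁹) = 3610 V.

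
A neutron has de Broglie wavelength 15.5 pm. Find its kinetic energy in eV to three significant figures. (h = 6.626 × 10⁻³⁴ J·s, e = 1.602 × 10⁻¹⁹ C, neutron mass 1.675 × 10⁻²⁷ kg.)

p = h/λ = 6.626 × 10⁻³⁴ / 1.550 × 10⁻¹¹ = 4.275 × 10⁻²³ kg·m/s.
KE = p²/(2m) = (4.275 × 10⁻²³)² / (2 × 1.675 × 10⁻²⁷) = 5.455 × 10⁻¹⁹ J = 3.41 eV.

KE = 3.41 eV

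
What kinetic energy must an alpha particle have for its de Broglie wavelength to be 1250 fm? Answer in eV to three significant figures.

p = h/λ = 6.626 × 10⁻³⁴ / 1.250 × 10⁻¹² = 5.301 × 10⁻²² kg·m/s.
KE = p²/(2m) = (5.301 × 10⁻²²)² / (2 × 6.645 × 10⁻²⁷) = 2.114 × 10⁻¹⁷ J = 132 eV.

KE = 132 eV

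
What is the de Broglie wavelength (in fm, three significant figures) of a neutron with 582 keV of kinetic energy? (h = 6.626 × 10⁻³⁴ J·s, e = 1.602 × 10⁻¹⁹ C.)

λ = 37.5 fm

KE = 582 keV = 9.324 × 10⁻¹⁴ J.
p = √(2mKE) = √(2 × 1.675 × 10⁻²⁷ × 9.324 × 10⁻¹⁴) = 1.767 × 10⁻²⁰ kg·m/s.
λ = h/p = 6.626 × 10⁻³⁴ / 1.767 × 10⁻²⁰ = 3.75 × 10⁻¹⁴ m = 37.5 fm.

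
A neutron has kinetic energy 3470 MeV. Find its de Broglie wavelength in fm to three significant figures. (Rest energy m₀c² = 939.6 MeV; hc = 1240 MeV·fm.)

Total energy E = KE + m₀c² = 3470 + 939.6 = 4409.6 MeV.
(pc)² = E² − (m₀c²)² = (4409.6)² − (939.6)² = 1.856 × 10⁷ MeV², so pc = 4308 MeV.
λ = hc/(pc) = 1240 MeV·fm / 4308 MeV = 0.288 fm.

λ = 0.288 fm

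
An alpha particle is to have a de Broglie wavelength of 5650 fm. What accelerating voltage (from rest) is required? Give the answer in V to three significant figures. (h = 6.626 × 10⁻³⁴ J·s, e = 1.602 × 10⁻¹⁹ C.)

p = h/λ = 6.626 × 10⁻³⁴ / 5.650 × 10⁻¹² = 1.173 × 10⁻²² kg·m/s.
KE = p²/(2m) = 1.035 × 10⁻¹⁸ J.
V = KE/2e = 1.035 × 10⁻¹⁸ / (2 × 1.602 × 10⁻¹⁹) = 3.23 V.

V = 3.23 V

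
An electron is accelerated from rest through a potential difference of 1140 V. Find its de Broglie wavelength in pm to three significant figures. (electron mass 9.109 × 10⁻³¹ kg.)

λ = 36.3 pm

KE = eV = 1.602 × 10⁻¹⁹ × 1140 = 1.826 × 10⁻¹⁶ J.
p = √(2mKE) = √(2 × 9.109 × 10⁻³¹ × 1.826 × 10⁻¹⁶) = 1.824 × 10⁻²³ kg·m/s.
λ = h/p = 6.626 × 10⁻³⁴ / 1.824 × 10⁻²³ = 3.63 × 10⁻¹¹ m = 36.3 pm.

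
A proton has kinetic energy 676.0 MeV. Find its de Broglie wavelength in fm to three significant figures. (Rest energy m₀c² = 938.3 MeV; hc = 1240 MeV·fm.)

Total energy E = KE + m₀c² = 676.0 + 938.3 = 1614.3 MeV.
(pc)² = E² − (m₀c²)² = (1614.3)² − (938.3)² = 1.726 × 10⁶ MeV², so pc = 1314 MeV.
λ = hc/(pc) = 1240 MeV·fm / 1314 MeV = 0.944 fm.

λ = 0.944 fm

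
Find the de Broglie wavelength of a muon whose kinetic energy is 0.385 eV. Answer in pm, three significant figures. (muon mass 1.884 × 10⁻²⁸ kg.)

KE = 0.385 eV = 6.168 × 10⁻²⁰ J.
p = √(2mKE) = √(2 × 1.884 × 10⁻²⁸ × 6.168 × 10⁻²⁰) = 4.821 × 10⁻²⁴ kg·m/s.
λ = h/p = 6.626 × 10⁻³⁴ / 4.821 × 10⁻²⁴ = 1.37 × 10⁻¹⁰ m = 137 pm.

λ = 137 pm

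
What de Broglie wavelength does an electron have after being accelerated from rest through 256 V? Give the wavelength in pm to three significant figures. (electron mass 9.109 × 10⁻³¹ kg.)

λ = 76.7 pm

KE = eV = 1.602 × 10⁻¹⁹ × 256.0 = 4.101 × 10⁻¹⁷ J.
p = √(2mKE) = √(2 × 9.109 × 10⁻³¹ × 4.101 × 10⁻¹⁷) = 8.644 × 10⁻²⁴ kg·m/s.
λ = h/p = 6.626 × 10⁻³⁴ / 8.644 × 10⁻²⁴ = 7.67 × 10⁻¹¹ m = 76.7 pm.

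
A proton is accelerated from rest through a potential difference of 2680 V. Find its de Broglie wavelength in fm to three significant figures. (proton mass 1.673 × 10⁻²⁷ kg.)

KE = eV = 1.602 × 10⁻¹⁹ × 2680 = 4.293 × 10⁻¹⁶ J.
p = √(2mKE) = √(2 × 1.673 × 10⁻²⁷ × 4.293 × 10⁻¹⁶) = 1.199 × 10⁻²¹ kg·m/s.
λ = h/p = 6.626 × 10⁻³⁴ / 1.199 × 10⁻²¹ = 5.53 × 10⁻¹³ m = 553 fm.

λ = 553 fm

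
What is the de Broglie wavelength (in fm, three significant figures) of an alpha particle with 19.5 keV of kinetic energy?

KE = 19.5 keV = 3.124 × 10⁻¹⁵ J.
p = √(2mKE) = √(2 × 6.645 × 10⁻²⁷ × 3.124 × 10⁻¹⁵) = 6.443 × 10⁻²¹ kg·m/s.
λ = h/p = 6.626 × 10⁻³⁴ / 6.443 × 10⁻²¹ = 1.03 × 10⁻¹³ m = 103 fm.

λ = 103 fm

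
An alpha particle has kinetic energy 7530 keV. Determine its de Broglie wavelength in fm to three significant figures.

λ = 5.23 fm

KE = 7530 keV = 1.206 × 10⁻¹² J.
p = √(2mKE) = √(2 × 6.645 × 10⁻²⁷ × 1.206 × 10⁻¹²) = 1.266 × 10⁻¹⁹ kg·m/s.
λ = h/p = 6.626 × 10⁻³⁴ / 1.266 × 10⁻¹⁹ = 5.23 × 10⁻¹⁵ m = 5.23 fm.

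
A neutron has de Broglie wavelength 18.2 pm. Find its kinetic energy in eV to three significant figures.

p = h/λ = 6.626 × 10⁻³⁴ / 1.820 × 10⁻¹¹ = 3.641 × 10⁻²³ kg·m/s.
KE = p²/(2m) = (3.641 × 10⁻²³)² / (2 × 1.675 × 10⁻²⁷) = 3.957 × 10⁻¹⁹ J = 2.47 eV.

KE = 2.47 eV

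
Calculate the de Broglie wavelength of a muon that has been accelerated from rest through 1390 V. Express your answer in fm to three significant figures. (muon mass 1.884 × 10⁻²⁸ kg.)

KE = eV = 1.602 × 10⁻¹⁹ × 1390 = 2.227 × 10⁻¹⁶ J.
p = √(2mKE) = √(2 × 1.884 × 10⁻²⁸ × 2.227 × 10⁻¹⁶) = 2.897 × 10⁻²² kg·m/s.
λ = h/p = 6.626 × 10⁻³⁴ / 2.897 × 10⁻²² = 2.29 × 10⁻¹² m = 2290 fm.

λ = 2290 fm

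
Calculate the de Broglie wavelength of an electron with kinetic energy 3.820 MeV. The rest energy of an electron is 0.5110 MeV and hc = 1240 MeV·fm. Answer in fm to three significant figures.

λ = 288 fm

Total energy E = KE + m₀c² = 3.820 + 0.5110 = 4.3310 MeV.
(pc)² = E² − (m₀c²)² = (4.3310)² − (0.5110)² = 18.50 MeV², so pc = 4.301 MeV.
λ = hc/(pc) = 1240 MeV·fm / 4.301 MeV = 288 fm.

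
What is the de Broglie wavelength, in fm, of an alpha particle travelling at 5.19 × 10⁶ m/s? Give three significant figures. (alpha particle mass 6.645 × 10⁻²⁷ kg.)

p = mv = 6.645 × 10⁻²⁷ × 5.19 × 10⁶ = 3.449 × 10⁻²⁰ kg·m/s.
λ = h/p = 6.626 × 10⁻³⁴ / 3.449 × 10⁻²⁰ = 1.92 × 10⁻¹⁴ m = 19.2 fm.

λ = 19.2 fm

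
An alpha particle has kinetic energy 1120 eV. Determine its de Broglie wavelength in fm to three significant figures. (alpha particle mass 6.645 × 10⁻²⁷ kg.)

KE = 1120 eV = 1.794 × 10⁻¹⁶ J.
p = √(2mKE) = √(2 × 6.645 × 10⁻²⁷ × 1.794 × 10⁻¹⁶) = 1.544 × 10⁻²¹ kg·m/s.
λ = h/p = 6.626 × 10⁻³⁴ / 1.544 × 10⁻²¹ = 4.29 × 10⁻¹³ m = 429 fm.

λ = 429 fm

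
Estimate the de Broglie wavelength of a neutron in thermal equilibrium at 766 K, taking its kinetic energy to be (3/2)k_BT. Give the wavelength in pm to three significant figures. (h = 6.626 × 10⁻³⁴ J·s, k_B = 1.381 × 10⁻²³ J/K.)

λ = 90.9 pm

KE = (3/2)k_BT = 1.5 × 1.381 × 10⁻²³ × 766 = 1.587 × 10⁻²⁰ J.
p = √(2mKE) = √(2 × 1.675 × 10⁻²⁷ × 1.587 × 10⁻²⁰) = 7.291 × 10⁻²⁴ kg·m/s.
λ = h/p = 9.09 × 10⁻¹¹ m = 90.9 pm.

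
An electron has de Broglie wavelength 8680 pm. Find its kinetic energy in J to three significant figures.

p = h/λ = 6.626 × 10⁻³⁴ / 8.680 × 10⁻⁹ = 7.634 × 10⁻²⁶ kg·m/s.
KE = p²/(2m) = (7.634 × 10⁻²⁶)² / (2 × 9.109 × 10⁻³¹) = 3.199 × 10⁻²¹ J = 3.20 × 10⁻²¹ J.

KE = 3.20 × 10⁻²¹ J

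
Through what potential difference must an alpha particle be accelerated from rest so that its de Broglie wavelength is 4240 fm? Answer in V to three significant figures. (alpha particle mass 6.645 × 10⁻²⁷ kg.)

p = h/λ = 6.626 × 10⁻³⁴ / 4.240 × 10⁻¹² = 1.563 × 10⁻²² kg·m/s.
KE = p²/(2m) = 1.838 × 10⁻¹⁸ J.
V = KE/2e = 1.838 × 10⁻¹⁸ / (2 × 1.602 × 10⁻¹⁹) = 5.74 V.

V = 5.74 V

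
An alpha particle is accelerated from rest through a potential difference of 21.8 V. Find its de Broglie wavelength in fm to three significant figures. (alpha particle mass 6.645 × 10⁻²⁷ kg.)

KE = 2eV = 2 × 1.602 × 10⁻¹⁹ × 21.80 = 6.985 × 10⁻¹⁸ J.
p = √(2mKE) = √(2 × 6.645 × 10⁻²⁷ × 6.985 × 10⁻¹⁸) = 3.047 × 10⁻²² kg·m/s.
λ = h/p = 6.626 × 10⁻³⁴ / 3.047 × 10⁻²² = 2.17 × 10⁻¹² m = 2170 fm.

λ = 2170 fm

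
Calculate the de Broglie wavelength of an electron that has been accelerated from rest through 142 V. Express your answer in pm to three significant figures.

KE = eV = 1.602 × 10⁻¹⁹ × 142.0 = 2.275 × 10⁻¹⁷ J.
p = √(2mKE) = √(2 × 9.109 × 10⁻³¹ × 2.275 × 10⁻¹⁷) = 6.438 × 10⁻²⁴ kg·m/s.
λ = h/p = 6.626 × 10⁻³⁴ / 6.438 × 10⁻²⁴ = 1.03 × 10⁻¹⁰ m = 103 pm.

λ = 103 pm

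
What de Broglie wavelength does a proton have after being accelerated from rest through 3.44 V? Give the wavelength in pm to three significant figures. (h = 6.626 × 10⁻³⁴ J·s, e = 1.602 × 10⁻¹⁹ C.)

KE = eV = 1.602 × 10⁻¹⁹ × 3.440 = 5.511 × 10⁻¹⁹ J.
p = √(2mKE) = √(2 × 1.673 × 10⁻²⁷ × 5.511 × 10⁻¹⁹) = 4.294 × 10⁻²³ kg·m/s.
λ = h/p = 6.626 × 10⁻³⁴ / 4.294 × 10⁻²³ = 1.54 × 10⁻¹¹ m = 15.4 pm.

λ = 15.4 pm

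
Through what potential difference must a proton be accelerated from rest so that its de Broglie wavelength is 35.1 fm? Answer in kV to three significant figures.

V = 665 kV

p = h/λ = 6.626 × 10⁻³⁴ / 3.510 × 10⁻¹⁴ = 1.888 × 10⁻²⁰ kg·m/s.
KE = p²/(2m) = 1.065 × 10⁻¹³ J.
V = KE/e = 1.065 × 10⁻¹³ / (1.602 × 10⁻¹⁹) = 665 kV.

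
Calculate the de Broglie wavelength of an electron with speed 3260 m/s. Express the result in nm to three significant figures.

p = mv = 9.109 × 10⁻³¹ × 3260 = 2.970 × 10⁻²⁷ kg·m/s.
λ = h/p = 6.626 × 10⁻³⁴ / 2.970 × 10⁻²⁷ = 2.23 × 10⁻⁷ m = 223 nm.

λ = 223 nm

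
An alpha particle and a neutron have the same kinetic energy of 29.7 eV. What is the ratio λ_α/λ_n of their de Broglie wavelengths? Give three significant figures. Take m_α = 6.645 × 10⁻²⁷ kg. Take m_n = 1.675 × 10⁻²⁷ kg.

At fixed KE, p = √(2mKE) so λ = h/p ∝ 1/√m.
λ_α/λ_n = √(m_n/m_α) = √(1.675 × 10⁻²⁷/6.645 × 10⁻²⁷) = √(0.2521) = 0.502.

λ_α/λ_n = 0.502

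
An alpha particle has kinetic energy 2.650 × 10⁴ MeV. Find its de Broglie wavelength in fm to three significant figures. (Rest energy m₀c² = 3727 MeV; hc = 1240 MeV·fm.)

λ = 0.0413 fm

Total energy E = KE + m₀c² = 2.650 × 10⁴ + 3727 = 30227 MeV.
(pc)² = E² − (m₀c²)² = (30227)² − (3727)² = 8.998 × 10⁸ MeV², so pc = 3.000 × 10⁴ MeV.
λ = hc/(pc) = 1240 MeV·fm / 3.000 × 10⁴ MeV = 0.0413 fm.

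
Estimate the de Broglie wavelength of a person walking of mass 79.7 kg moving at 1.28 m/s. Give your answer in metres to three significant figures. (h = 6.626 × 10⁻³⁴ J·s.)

λ = 6.50 × 10⁻³⁶ m

p = mv = 79.7 × 1.28 = 1.020 × 10² kg·m/s.
λ = h/p = 6.626 × 10⁻³⁴ / 1.020 × 10² = 6.50 × 10⁻³⁶ m.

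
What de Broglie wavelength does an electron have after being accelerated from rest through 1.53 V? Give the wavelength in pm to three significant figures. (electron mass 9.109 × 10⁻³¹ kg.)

KE = eV = 1.602 × 10⁻¹⁹ × 1.530 = 2.451 × 10⁻¹⁹ J.
p = √(2mKE) = √(2 × 9.109 × 10⁻³¹ × 2.451 × 10⁻¹⁹) = 6.682 × 10⁻²⁵ kg·m/s.
λ = h/p = 6.626 × 10⁻³⁴ / 6.682 × 10⁻²⁵ = 9.92 × 10⁻¹⁰ m = 992 pm.

λ = 992 pm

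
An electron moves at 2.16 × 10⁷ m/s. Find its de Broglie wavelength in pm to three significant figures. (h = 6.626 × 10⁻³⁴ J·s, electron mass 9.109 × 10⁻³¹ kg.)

λ = 33.7 pm

p = mv = 9.109 × 10⁻³¹ × 2.16 × 10⁷ = 1.968 × 10⁻²³ kg·m/s.
λ = h/p = 6.626 × 10⁻³⁴ / 1.968 × 10⁻²³ = 3.37 × 10⁻¹¹ m = 33.7 pm.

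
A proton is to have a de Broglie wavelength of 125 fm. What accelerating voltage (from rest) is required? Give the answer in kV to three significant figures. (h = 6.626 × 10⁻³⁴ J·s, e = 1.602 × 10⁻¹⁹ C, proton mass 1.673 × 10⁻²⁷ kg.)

V = 52.4 kV

p = h/λ = 6.626 × 10⁻³⁴ / 1.250 × 10⁻¹³ = 5.301 × 10⁻²¹ kg·m/s.
KE = p²/(2m) = 8.398 × 10⁻¹⁵ J.
V = KE/e = 8.398 × 10⁻¹⁵ / (1.602 × 10⁻¹⁹) = 52.4 kV.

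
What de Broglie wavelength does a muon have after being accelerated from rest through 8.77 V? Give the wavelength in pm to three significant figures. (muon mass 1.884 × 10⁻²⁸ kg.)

λ = 28.8 pm

KE = eV = 1.602 × 10⁻¹⁹ × 8.770 = 1.405 × 10⁻¹⁸ J.
p = √(2mKE) = √(2 × 1.884 × 10⁻²⁸ × 1.405 × 10⁻¹⁸) = 2.301 × 10⁻²³ kg·m/s.
λ = h/p = 6.626 × 10⁻³⁴ / 2.301 × 10⁻²³ = 2.88 × 10⁻¹¹ m = 28.8 pm.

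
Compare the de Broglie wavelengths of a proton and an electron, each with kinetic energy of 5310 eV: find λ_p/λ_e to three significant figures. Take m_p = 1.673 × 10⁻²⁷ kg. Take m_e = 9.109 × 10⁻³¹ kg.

At fixed KE, p = √(2mKE) so λ = h/p ∝ 1/√m.
λ_p/λ_e = √(m_e/m_p) = √(9.109 × 10⁻³¹/1.673 × 10⁻²⁷) = √(5.445 × 10⁻⁴) = 0.0233.

λ_p/λ_e = 0.0233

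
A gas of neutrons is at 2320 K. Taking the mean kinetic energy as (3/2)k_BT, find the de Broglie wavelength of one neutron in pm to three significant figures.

KE = (3/2)k_BT = 1.5 × 1.381 × 10⁻²³ × 2320 = 4.806 × 10⁻²⁰ J.
p = √(2mKE) = √(2 × 1.675 × 10⁻²⁷ × 4.806 × 10⁻²⁰) = 1.269 × 10⁻²³ kg·m/s.
λ = h/p = 5.22 × 10⁻¹¹ m = 52.2 pm.

λ = 52.2 pm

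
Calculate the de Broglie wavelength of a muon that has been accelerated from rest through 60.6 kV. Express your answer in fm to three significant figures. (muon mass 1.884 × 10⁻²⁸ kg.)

KE = eV = 1.602 × 10⁻¹⁹ × 6.060 × 10⁴ = 9.708 × 10⁻¹⁵ J.
p = √(2mKE) = √(2 × 1.884 × 10⁻²⁸ × 9.708 × 10⁻¹⁵) = 1.913 × 10⁻²¹ kg·m/s.
λ = h/p = 6.626 × 10⁻³⁴ / 1.913 × 10⁻²¹ = 3.46 × 10⁻¹³ m = 346 fm.

λ = 346 fm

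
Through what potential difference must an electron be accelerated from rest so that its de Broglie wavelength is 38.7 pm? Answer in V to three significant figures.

V = 1000 V

p = h/λ = 6.626 × 10⁻³⁴ / 3.870 × 10⁻¹¹ = 1.712 × 10⁻²³ kg·m/s.
KE = p²/(2m) = 1.609 × 10⁻¹⁶ J.
V = KE/e = 1.609 × 10⁻¹⁶ / (1.602 × 10⁻¹⁹) = 1000 V.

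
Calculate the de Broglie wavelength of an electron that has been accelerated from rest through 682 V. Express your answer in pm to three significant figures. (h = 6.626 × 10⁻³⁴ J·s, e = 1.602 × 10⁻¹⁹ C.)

λ = 47.0 pm

KE = eV = 1.602 × 10⁻¹⁹ × 682.0 = 1.093 × 10⁻¹⁶ J.
p = √(2mKE) = √(2 × 9.109 × 10⁻³¹ × 1.093 × 10⁻¹⁶) = 1.411 × 10⁻²³ kg·m/s.
λ = h/p = 6.626 × 10⁻³⁴ / 1.411 × 10⁻²³ = 4.70 × 10⁻¹¹ m = 47.0 pm.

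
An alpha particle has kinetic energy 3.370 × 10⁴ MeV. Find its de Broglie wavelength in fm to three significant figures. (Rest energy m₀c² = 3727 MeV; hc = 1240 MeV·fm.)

λ = 0.0333 fm

Total energy E = KE + m₀c² = 3.370 × 10⁴ + 3727 = 37427 MeV.
(pc)² = E² − (m₀c²)² = (37427)² − (3727)² = 1.387 × 10⁹ MeV², so pc = 3.724 × 10⁴ MeV.
λ = hc/(pc) = 1240 MeV·fm / 3.724 × 10⁴ MeV = 0.0333 fm.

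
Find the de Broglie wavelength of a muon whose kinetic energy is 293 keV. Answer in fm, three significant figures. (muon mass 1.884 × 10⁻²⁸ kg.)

KE = 293 keV = 4.694 × 10⁻¹⁴ J.
p = √(2mKE) = √(2 × 1.884 × 10⁻²⁸ × 4.694 × 10⁻¹⁴) = 4.206 × 10⁻²¹ kg·m/s.
λ = h/p = 6.626 × 10⁻³⁴ / 4.206 × 10⁻²¹ = 1.58 × 10⁻¹³ m = 158 fm.

λ = 158 fm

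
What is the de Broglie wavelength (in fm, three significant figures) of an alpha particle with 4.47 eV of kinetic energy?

KE = 4.47 eV = 7.161 × 10⁻¹⁹ J.
p = √(2mKE) = √(2 × 6.645 × 10⁻²⁷ × 7.161 × 10⁻¹⁹) = 9.755 × 10⁻²³ kg·m/s.
λ = h/p = 6.626 × 10⁻³⁴ / 9.755 × 10⁻²³ = 6.79 × 10⁻¹² m = 6790 fm.

λ = 6790 fm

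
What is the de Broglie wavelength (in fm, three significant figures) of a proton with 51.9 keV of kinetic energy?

KE = 51.9 keV = 8.314 × 10⁻¹⁵ J.
p = √(2mKE) = √(2 × 1.673 × 10⁻²⁷ × 8.314 × 10⁻¹⁵) = 5.274 × 10⁻²¹ kg·m/s.
λ = h/p = 6.626 × 10⁻³⁴ / 5.274 × 10⁻²¹ = 1.26 × 10⁻¹³ m = 126 fm.

λ = 126 fm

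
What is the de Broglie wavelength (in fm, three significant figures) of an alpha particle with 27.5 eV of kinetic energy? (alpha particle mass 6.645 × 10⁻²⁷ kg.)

λ = 2740 fm

KE = 27.5 eV = 4.406 × 10⁻¹⁸ J.
p = √(2mKE) = √(2 × 6.645 × 10⁻²⁷ × 4.406 × 10⁻¹⁸) = 2.420 × 10⁻²² kg·m/s.
λ = h/p = 6.626 × 10⁻³⁴ / 2.420 × 10⁻²² = 2.74 × 10⁻¹² m = 2740 fm.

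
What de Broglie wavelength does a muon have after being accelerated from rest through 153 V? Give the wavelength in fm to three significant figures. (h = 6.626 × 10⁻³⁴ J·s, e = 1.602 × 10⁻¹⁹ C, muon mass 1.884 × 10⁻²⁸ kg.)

KE = eV = 1.602 × 10⁻¹⁹ × 153.0 = 2.451 × 10⁻¹⁷ J.
p = √(2mKE) = √(2 × 1.884 × 10⁻²⁸ × 2.451 × 10⁻¹⁷) = 9.610 × 10⁻²³ kg·m/s.
λ = h/p = 6.626 × 10⁻³⁴ / 9.610 × 10⁻²³ = 6.89 × 10⁻¹² m = 6890 fm.

λ = 6890 fm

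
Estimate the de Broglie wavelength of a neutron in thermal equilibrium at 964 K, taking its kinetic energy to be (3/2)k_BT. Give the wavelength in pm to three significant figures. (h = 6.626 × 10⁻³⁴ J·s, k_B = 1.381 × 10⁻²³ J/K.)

λ = 81.0 pm

KE = (3/2)k_BT = 1.5 × 1.381 × 10⁻²³ × 964 = 1.997 × 10⁻²⁰ J.
p = √(2mKE) = √(2 × 1.675 × 10⁻²⁷ × 1.997 × 10⁻²⁰) = 8.179 × 10⁻²⁴ kg·m/s.
λ = h/p = 8.10 × 10⁻¹¹ m = 81.0 pm.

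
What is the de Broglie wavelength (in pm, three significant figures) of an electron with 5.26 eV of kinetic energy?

λ = 535 pm

KE = 5.26 eV = 8.427 × 10⁻¹⁹ J.
p = √(2mKE) = √(2 × 9.109 × 10⁻³¹ × 8.427 × 10⁻¹⁹) = 1.239 × 10⁻²⁴ kg·m/s.
λ = h/p = 6.626 × 10⁻³⁴ / 1.239 × 10⁻²⁴ = 5.35 × 10⁻¹⁰ m = 535 pm.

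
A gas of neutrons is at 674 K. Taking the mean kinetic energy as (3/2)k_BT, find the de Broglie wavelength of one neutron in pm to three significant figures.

KE = (3/2)k_BT = 1.5 × 1.381 × 10⁻²³ × 674 = 1.396 × 10⁻²⁰ J.
p = √(2mKE) = √(2 × 1.675 × 10⁻²⁷ × 1.396 × 10⁻²⁰) = 6.839 × 10⁻²⁴ kg·m/s.
λ = h/p = 9.69 × 10⁻¹¹ m = 96.9 pm.

λ = 96.9 pm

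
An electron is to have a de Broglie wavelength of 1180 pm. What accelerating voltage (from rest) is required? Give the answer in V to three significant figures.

p = h/λ = 6.626 × 10⁻³⁴ / 1.180 × 10⁻⁹ = 5.615 × 10⁻²⁵ kg·m/s.
KE = p²/(2m) = 1.731 × 10⁻¹⁹ J.
V = KE/e = 1.731 × 10⁻¹⁹ / (1.602 × 10⁻¹⁹) = 1.08 V.

V = 1.08 V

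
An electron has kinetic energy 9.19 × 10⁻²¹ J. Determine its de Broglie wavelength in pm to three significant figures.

p = √(2mKE) = √(2 × 9.109 × 10⁻³¹ × 9.190 × 10⁻²¹) = 1.294 × 10⁻²⁵ kg·m/s.
λ = h/p = 6.626 × 10⁻³⁴ / 1.294 × 10⁻²⁵ = 5.12 × 10⁻⁹ m = 5120 pm.

λ = 5120 pm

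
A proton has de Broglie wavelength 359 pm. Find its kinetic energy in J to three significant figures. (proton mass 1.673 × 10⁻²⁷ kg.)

KE = 1.02 × 10⁻²¹ J

p = h/λ = 6.626 × 10⁻³⁴ / 3.590 × 10⁻¹⁰ = 1.846 × 10⁻²⁴ kg·m/s.
KE = p²/(2m) = (1.846 × 10⁻²⁴)² / (2 × 1.673 × 10⁻²⁷) = 1.018 × 10⁻²¹ J = 1.02 × 10⁻²¹ J.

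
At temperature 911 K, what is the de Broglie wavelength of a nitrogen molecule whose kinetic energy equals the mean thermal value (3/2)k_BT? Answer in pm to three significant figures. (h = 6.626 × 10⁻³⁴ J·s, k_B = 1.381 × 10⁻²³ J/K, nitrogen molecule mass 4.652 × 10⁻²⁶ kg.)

λ = 15.8 pm

KE = (3/2)k_BT = 1.5 × 1.381 × 10⁻²³ × 911 = 1.887 × 10⁻²⁰ J.
p = √(2mKE) = √(2 × 4.652 × 10⁻²⁶ × 1.887 × 10⁻²⁰) = 4.190 × 10⁻²³ kg·m/s.
λ = h/p = 1.58 × 10⁻¹¹ m = 15.8 pm.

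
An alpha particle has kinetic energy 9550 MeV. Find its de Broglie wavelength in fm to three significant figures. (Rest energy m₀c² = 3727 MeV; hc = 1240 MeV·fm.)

λ = 0.0973 fm

Total energy E = KE + m₀c² = 9550 + 3727 = 13277 MeV.
(pc)² = E² − (m₀c²)² = (13277)² − (3727)² = 1.624 × 10⁸ MeV², so pc = 1.274 × 10⁴ MeV.
λ = hc/(pc) = 1240 MeV·fm / 1.274 × 10⁴ MeV = 0.0973 fm.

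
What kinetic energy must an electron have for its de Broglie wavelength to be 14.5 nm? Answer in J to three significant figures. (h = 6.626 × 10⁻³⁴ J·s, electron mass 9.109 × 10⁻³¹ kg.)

p = h/λ = 6.626 × 10⁻³⁴ / 1.450 × 10⁻⁸ = 4.570 × 10⁻²⁶ kg·m/s.
KE = p²/(2m) = (4.570 × 10⁻²⁶)² / (2 × 9.109 × 10⁻³¹) = 1.146 × 10⁻²¹ J = 1.15 × 10⁻²¹ J.

KE = 1.15 × 10⁻²¹ J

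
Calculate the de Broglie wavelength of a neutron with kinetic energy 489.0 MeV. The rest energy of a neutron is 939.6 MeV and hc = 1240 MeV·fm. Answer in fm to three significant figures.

λ = 1.15 fm

Total energy E = KE + m₀c² = 489.0 + 939.6 = 1428.6 MeV.
(pc)² = E² − (m₀c²)² = (1428.6)² − (939.6)² = 1.158 × 10⁶ MeV², so pc = 1076 MeV.
λ = hc/(pc) = 1240 MeV·fm / 1076 MeV = 1.15 fm.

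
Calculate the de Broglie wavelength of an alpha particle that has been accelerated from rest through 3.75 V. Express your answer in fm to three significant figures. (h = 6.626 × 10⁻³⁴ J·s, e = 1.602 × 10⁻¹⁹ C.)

KE = 2eV = 2 × 1.602 × 10⁻¹⁹ × 3.750 = 1.202 × 10⁻¹⁸ J.
p = √(2mKE) = √(2 × 6.645 × 10⁻²⁷ × 1.202 × 10⁻¹⁸) = 1.264 × 10⁻²² kg·m/s.
λ = h/p = 6.626 × 10⁻³⁴ / 1.264 × 10⁻²² = 5.24 × 10⁻¹² m = 5240 fm.

λ = 5240 fm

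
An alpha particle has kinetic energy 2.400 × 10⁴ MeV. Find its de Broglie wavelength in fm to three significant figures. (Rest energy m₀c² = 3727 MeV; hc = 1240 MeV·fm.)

Total energy E = KE + m₀c² = 2.400 × 10⁴ + 3727 = 27727 MeV.
(pc)² = E² − (m₀c²)² = (27727)² − (3727)² = 7.549 × 10⁸ MeV², so pc = 2.748 × 10⁴ MeV.
λ = hc/(pc) = 1240 MeV·fm / 2.748 × 10⁴ MeV = 0.0451 fm.

λ = 0.0451 fm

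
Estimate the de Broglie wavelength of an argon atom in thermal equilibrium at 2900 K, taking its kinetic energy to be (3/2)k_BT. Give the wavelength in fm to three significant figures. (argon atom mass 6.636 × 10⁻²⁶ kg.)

λ = 7420 fm

KE = (3/2)k_BT = 1.5 × 1.381 × 10⁻²³ × 2900 = 6.007 × 10⁻²⁰ J.
p = √(2mKE) = √(2 × 6.636 × 10⁻²⁶ × 6.007 × 10⁻²⁰) = 8.929 × 10⁻²³ kg·m/s.
λ = h/p = 7.42 × 10⁻¹² m = 7420 fm.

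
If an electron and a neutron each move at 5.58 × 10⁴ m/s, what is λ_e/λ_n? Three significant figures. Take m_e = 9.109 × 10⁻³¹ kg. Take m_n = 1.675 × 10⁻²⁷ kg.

At fixed v, p = mv so λ = h/(mv) ∝ 1/m.
λ_e/λ_n = m_n/m_e = 1.675 × 10⁻²⁷/9.109 × 10⁻³¹ = 1840.

λ_e/λ_n = 1840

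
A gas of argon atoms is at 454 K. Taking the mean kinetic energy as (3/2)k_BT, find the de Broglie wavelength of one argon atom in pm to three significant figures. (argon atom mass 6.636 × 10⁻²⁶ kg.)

KE = (3/2)k_BT = 1.5 × 1.381 × 10⁻²³ × 454 = 9.405 × 10⁻²¹ J.
p = √(2mKE) = √(2 × 6.636 × 10⁻²⁶ × 9.405 × 10⁻²¹) = 3.533 × 10⁻²³ kg·m/s.
λ = h/p = 1.88 × 10⁻¹¹ m = 18.8 pm.

λ = 18.8 pm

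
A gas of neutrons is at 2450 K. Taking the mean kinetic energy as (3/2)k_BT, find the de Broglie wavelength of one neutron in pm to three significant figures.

KE = (3/2)k_BT = 1.5 × 1.381 × 10⁻²³ × 2450 = 5.075 × 10⁻²⁰ J.
p = √(2mKE) = √(2 × 1.675 × 10⁻²⁷ × 5.075 × 10⁻²⁰) = 1.304 × 10⁻²³ kg·m/s.
λ = h/p = 5.08 × 10⁻¹¹ m = 50.8 pm.

λ = 50.8 pm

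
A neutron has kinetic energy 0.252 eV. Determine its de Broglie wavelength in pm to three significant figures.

λ = 57.0 pm

KE = 0.252 eV = 4.037 × 10⁻²⁰ J.
p = √(2mKE) = √(2 × 1.675 × 10⁻²⁷ × 4.037 × 10⁻²⁰) = 1.163 × 10⁻²³ kg·m/s.
λ = h/p = 6.626 × 10⁻³⁴ / 1.163 × 10⁻²³ = 5.70 × 10⁻¹¹ m = 57.0 pm.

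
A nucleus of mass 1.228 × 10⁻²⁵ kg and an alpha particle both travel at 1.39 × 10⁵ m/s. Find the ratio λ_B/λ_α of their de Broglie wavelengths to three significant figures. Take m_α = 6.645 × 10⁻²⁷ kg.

λ_B/λ_α = 0.0541

At fixed v, p = mv so λ = h/(mv) ∝ 1/m.
λ_B/λ_α = m_α/m_B = 6.645 × 10⁻²⁷/1.228 × 10⁻²⁵ = 0.0541.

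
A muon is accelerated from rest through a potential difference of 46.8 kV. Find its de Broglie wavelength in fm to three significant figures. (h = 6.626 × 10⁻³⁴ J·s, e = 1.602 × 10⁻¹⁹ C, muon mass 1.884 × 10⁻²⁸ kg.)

KE = eV = 1.602 × 10⁻¹⁹ × 4.680 × 10⁴ = 7.497 × 10⁻¹⁵ J.
p = √(2mKE) = √(2 × 1.884 × 10⁻²⁸ × 7.497 × 10⁻¹⁵) = 1.681 × 10⁻²¹ kg·m/s.
λ = h/p = 6.626 × 10⁻³⁴ / 1.681 × 10⁻²¹ = 3.94 × 10⁻¹³ m = 394 fm.

λ = 394 fm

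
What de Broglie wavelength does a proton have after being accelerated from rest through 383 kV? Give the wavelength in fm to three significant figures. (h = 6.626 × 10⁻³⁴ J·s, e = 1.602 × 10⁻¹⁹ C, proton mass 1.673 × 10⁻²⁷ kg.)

KE = eV = 1.602 × 10⁻¹⁹ × 3.830 × 10⁵ = 6.136 × 10⁻¹⁴ J.
p = √(2mKE) = √(2 × 1.673 × 10⁻²⁷ × 6.136 × 10⁻¹⁴) = 1.433 × 10⁻²⁰ kg·m/s.
λ = h/p = 6.626 × 10⁻³⁴ / 1.433 × 10⁻²⁰ = 4.62 × 10⁻¹⁴ m = 46.2 fm.

λ = 46.2 fm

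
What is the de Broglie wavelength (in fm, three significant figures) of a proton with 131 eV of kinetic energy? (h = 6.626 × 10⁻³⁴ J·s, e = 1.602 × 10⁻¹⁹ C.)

λ = 2500 fm

KE = 131 eV = 2.099 × 10⁻¹⁷ J.
p = √(2mKE) = √(2 × 1.673 × 10⁻²⁷ × 2.099 × 10⁻¹⁷) = 2.650 × 10⁻²² kg·m/s.
λ = h/p = 6.626 × 10⁻³⁴ / 2.650 × 10⁻²² = 2.50 × 10⁻¹² m = 2500 fm.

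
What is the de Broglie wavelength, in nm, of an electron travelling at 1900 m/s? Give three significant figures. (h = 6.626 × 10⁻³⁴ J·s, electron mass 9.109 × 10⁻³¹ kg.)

λ = 383 nm

p = mv = 9.109 × 10⁻³¹ × 1900 = 1.731 × 10⁻²⁷ kg·m/s.
λ = h/p = 6.626 × 10⁻³⁴ / 1.731 × 10⁻²⁷ = 3.83 × 10⁻⁷ m = 383 nm.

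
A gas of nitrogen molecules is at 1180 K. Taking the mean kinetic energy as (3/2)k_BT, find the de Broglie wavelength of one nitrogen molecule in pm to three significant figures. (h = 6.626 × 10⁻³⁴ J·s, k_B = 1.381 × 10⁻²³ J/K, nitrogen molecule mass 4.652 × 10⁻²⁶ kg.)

KE = (3/2)k_BT = 1.5 × 1.381 × 10⁻²³ × 1180 = 2.444 × 10⁻²⁰ J.
p = √(2mKE) = √(2 × 4.652 × 10⁻²⁶ × 2.444 × 10⁻²⁰) = 4.769 × 10⁻²³ kg·m/s.
λ = h/p = 1.39 × 10⁻¹¹ m = 13.9 pm.

λ = 13.9 pm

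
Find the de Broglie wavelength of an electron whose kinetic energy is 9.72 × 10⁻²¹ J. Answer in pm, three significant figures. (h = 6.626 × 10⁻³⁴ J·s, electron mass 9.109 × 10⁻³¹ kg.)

p = √(2mKE) = √(2 × 9.109 × 10⁻³¹ × 9.720 × 10⁻²¹) = 1.331 × 10⁻²⁵ kg·m/s.
λ = h/p = 6.626 × 10⁻³⁴ / 1.331 × 10⁻²⁵ = 4.98 × 10⁻⁹ m = 4980 pm.

λ = 4980 pm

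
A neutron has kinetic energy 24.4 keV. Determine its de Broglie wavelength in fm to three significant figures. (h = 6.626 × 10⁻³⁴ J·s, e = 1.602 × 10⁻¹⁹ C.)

KE = 24.4 keV = 3.909 × 10⁻¹⁵ J.
p = √(2mKE) = √(2 × 1.675 × 10⁻²⁷ × 3.909 × 10⁻¹⁵) = 3.619 × 10⁻²¹ kg·m/s.
λ = h/p = 6.626 × 10⁻³⁴ / 3.619 × 10⁻²¹ = 1.83 × 10⁻¹³ m = 183 fm.

λ = 183 fm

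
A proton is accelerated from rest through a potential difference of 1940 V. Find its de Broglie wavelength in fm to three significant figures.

KE = eV = 1.602 × 10⁻¹⁹ × 1940 = 3.108 × 10⁻¹⁶ J.
p = √(2mKE) = √(2 × 1.673 × 10⁻²⁷ × 3.108 × 10⁻¹⁶) = 1.020 × 10⁻²¹ kg·m/s.
λ = h/p = 6.626 × 10⁻³⁴ / 1.020 × 10⁻²¹ = 6.50 × 10⁻¹³ m = 650 fm.

λ = 650 fm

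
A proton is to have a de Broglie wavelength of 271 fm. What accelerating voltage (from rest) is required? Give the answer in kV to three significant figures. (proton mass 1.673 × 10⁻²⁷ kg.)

V = 11.2 kV

p = h/λ = 6.626 × 10⁻³⁴ / 2.710 × 10⁻¹³ = 2.445 × 10⁻²¹ kg·m/s.
KE = p²/(2m) = 1.787 × 10⁻¹⁵ J.
V = KE/e = 1.787 × 10⁻¹⁵ / (1.602 × 10⁻¹⁹) = 11.2 kV.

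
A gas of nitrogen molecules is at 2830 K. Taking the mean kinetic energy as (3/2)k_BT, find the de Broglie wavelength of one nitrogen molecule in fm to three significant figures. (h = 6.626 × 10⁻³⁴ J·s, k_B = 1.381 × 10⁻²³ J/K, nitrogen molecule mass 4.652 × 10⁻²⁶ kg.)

KE = (3/2)k_BT = 1.5 × 1.381 × 10⁻²³ × 2830 = 5.862 × 10⁻²⁰ J.
p = √(2mKE) = √(2 × 4.652 × 10⁻²⁶ × 5.862 × 10⁻²⁰) = 7.385 × 10⁻²³ kg·m/s.
λ = h/p = 8.97 × 10⁻¹² m = 8970 fm.

λ = 8970 fm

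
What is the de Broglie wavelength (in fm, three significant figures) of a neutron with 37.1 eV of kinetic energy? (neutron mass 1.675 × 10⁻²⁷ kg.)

λ = 4700 fm

KE = 37.1 eV = 5.943 × 10⁻¹⁸ J.
p = √(2mKE) = √(2 × 1.675 × 10⁻²⁷ × 5.943 × 10⁻¹⁸) = 1.411 × 10⁻²² kg·m/s.
λ = h/p = 6.626 × 10⁻³⁴ / 1.411 × 10⁻²² = 4.70 × 10⁻¹² m = 4700 fm.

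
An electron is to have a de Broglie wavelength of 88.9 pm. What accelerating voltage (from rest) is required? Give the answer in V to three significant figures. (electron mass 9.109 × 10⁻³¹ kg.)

V = 190 V

p = h/λ = 6.626 × 10⁻³⁴ / 8.890 × 10⁻¹¹ = 7.453 × 10⁻²⁴ kg·m/s.
KE = p²/(2m) = 3.049 × 10⁻¹⁷ J.
V = KE/e = 3.049 × 10⁻¹⁷ / (1.602 × 10⁻¹⁹) = 190 V.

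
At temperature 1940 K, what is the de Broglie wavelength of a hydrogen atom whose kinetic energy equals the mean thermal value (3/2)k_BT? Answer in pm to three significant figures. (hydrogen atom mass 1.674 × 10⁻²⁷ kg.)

λ = 57.1 pm

KE = (3/2)k_BT = 1.5 × 1.381 × 10⁻²³ × 1940 = 4.019 × 10⁻²⁰ J.
p = √(2mKE) = √(2 × 1.674 × 10⁻²⁷ × 4.019 × 10⁻²⁰) = 1.160 × 10⁻²³ kg·m/s.
λ = h/p = 5.71 × 10⁻¹¹ m = 57.1 pm.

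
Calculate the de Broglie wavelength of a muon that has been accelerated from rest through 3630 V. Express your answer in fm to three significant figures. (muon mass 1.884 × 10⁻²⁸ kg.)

λ = 1420 fm

KE = eV = 1.602 × 10⁻¹⁹ × 3630 = 5.815 × 10⁻¹⁶ J.
p = √(2mKE) = √(2 × 1.884 × 10⁻²⁸ × 5.815 × 10⁻¹⁶) = 4.681 × 10⁻²² kg·m/s.
λ = h/p = 6.626 × 10⁻³⁴ / 4.681 × 10⁻²² = 1.42 × 10⁻¹² m = 1420 fm.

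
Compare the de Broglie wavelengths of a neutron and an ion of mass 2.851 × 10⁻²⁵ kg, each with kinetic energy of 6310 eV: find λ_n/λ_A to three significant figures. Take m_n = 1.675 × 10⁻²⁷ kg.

λ_n/λ_A = 13.0

At fixed KE, p = √(2mKE) so λ = h/p ∝ 1/√m.
λ_n/λ_A = √(m_A/m_n) = √(2.851 × 10⁻²⁵/1.675 × 10⁻²⁷) = √(170.2) = 13.0.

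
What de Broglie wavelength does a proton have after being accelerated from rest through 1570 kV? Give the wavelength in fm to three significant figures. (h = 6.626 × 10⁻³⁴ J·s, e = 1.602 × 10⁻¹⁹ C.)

λ = 22.8 fm

KE = eV = 1.602 × 10⁻¹⁹ × 1.570 × 10⁶ = 2.515 × 10⁻¹³ J.
p = √(2mKE) = √(2 × 1.673 × 10⁻²⁷ × 2.515 × 10⁻¹³) = 2.901 × 10⁻²⁰ kg·m/s.
λ = h/p = 6.626 × 10⁻³⁴ / 2.901 × 10⁻²⁰ = 2.28 × 10⁻¹⁴ m = 22.8 fm.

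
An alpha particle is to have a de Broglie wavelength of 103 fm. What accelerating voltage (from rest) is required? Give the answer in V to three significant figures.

p = h/λ = 6.626 × 10⁻³⁴ / 1.030 × 10⁻¹³ = 6.433 × 10⁻²¹ kg·m/s.
KE = p²/(2m) = 3.114 × 10⁻¹⁵ J.
V = KE/2e = 3.114 × 10⁻¹⁵ / (2 × 1.602 × 10⁻¹⁹) = 9720 V.

V = 9720 V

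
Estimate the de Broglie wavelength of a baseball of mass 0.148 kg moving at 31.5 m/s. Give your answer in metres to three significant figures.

p = mv = 0.148 × 31.5 = 4.662 kg·m/s.
λ = h/p = 6.626 × 10⁻³⁴ / 4.662 = 1.42 × 10⁻³⁴ m.

λ = 1.42 × 10⁻³⁴ m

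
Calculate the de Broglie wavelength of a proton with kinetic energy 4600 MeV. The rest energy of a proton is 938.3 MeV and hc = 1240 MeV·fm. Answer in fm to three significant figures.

Total energy E = KE + m₀c² = 4600 + 938.3 = 5538.3 MeV.
(pc)² = E² − (m₀c²)² = (5538.3)² − (938.3)² = 2.979 × 10⁷ MeV², so pc = 5458 MeV.
λ = hc/(pc) = 1240 MeV·fm / 5458 MeV = 0.227 fm.

λ = 0.227 fm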